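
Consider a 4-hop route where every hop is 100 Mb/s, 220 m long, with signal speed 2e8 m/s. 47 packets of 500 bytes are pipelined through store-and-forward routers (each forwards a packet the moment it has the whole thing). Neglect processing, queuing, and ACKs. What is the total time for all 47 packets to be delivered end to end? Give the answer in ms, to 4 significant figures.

2.004 ms

Per-hop transmission t_tx = L/R = 4000/100000000 = 0.04 ms.
Per-hop propagation t_prop = 220/200000000 = 0.0011 ms.
Pipeline fill: first packet needs 4·t_tx to clear all hops; remaining 46 packets each add one t_tx.
Total = (4+47-1)·t_tx + 4·t_prop = 50·0.04 + 4·0.0011 = 2.004 ms.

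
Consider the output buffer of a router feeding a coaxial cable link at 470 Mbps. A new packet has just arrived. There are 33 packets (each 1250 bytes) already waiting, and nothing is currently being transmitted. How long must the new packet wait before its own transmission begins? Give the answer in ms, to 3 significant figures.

Each queued packet: L/R = 10000/470000000 = 0.0212766 ms.
33 queued → 0.702128 ms.
Queuing delay = 0.702 ms.

0.702 ms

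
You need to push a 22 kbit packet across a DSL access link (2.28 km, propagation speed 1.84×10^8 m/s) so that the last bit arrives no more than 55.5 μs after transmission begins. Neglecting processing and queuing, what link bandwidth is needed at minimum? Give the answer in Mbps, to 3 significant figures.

510 Mbps

Propagation delay = 2280 / 184000000 = 12.3913 μs.
Transmission budget = 55.5 − 12.3913 = 43.1087 μs.
R ≥ L / t_tx = 22000 bits / 4.31087e-05 s = 510 Mbps.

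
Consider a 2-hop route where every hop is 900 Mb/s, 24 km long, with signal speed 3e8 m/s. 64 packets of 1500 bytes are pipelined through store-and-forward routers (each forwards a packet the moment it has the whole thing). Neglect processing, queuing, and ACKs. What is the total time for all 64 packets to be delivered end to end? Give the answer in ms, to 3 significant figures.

Per-hop transmission t_tx = L/R = 12000/900000000 = 0.0133333 ms.
Per-hop propagation t_prop = 24000/300000000 = 0.08 ms.
Pipeline fill: first packet needs 2·t_tx to clear all hops; remaining 63 packets each add one t_tx.
Total = (2+64-1)·t_tx + 2·t_prop = 65·0.0133333 + 2·0.08 = 1.03 ms.

1.03 ms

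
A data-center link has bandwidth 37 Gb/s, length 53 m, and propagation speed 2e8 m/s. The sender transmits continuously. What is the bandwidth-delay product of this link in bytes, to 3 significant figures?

1230 bytes

Propagation delay = 53 / 200000000 = 2.65e-07 s.
BDP = R × t_prop = 37000000000 × 2.65e-07 = 9805 bits.
In bytes: 9805/8 = 1230 bytes.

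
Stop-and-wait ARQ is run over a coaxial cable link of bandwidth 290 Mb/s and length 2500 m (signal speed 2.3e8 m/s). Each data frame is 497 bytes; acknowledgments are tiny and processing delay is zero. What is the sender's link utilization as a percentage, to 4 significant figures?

38.68 %

t_tx = L/R = 3976/290000000 = 1.37103e-05 s.
t_prop = 2500/2.3e+08 = 1.08696e-05 s; RTT = 2.17391e-05 s.
Cycle = t_tx + RTT = 3.54495e-05 s.
Utilization = t_tx / cycle = 1.37103e-05/3.54495e-05 = 38.68 %.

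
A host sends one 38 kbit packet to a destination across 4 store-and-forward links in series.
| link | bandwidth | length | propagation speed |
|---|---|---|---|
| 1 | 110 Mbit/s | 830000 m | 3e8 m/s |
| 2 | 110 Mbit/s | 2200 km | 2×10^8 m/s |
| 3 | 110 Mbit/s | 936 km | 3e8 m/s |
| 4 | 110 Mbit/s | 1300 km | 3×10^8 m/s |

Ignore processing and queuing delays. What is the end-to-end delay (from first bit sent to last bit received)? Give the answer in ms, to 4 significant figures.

L = 38000 bits.
Transmission delay per hop = L/R = 38000/110000000 = 0.345455 ms; 4 hops → 1.38182 ms.
Propagation delays (d/s per hop): 2.76667, 11, 3.12, 4.33333 ms; sum = 21.22 ms.
End-to-end = 22.60 ms.

22.60 ms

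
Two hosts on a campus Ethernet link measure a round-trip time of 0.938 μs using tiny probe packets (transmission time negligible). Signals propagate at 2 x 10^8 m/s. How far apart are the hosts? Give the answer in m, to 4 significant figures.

93.80 m

One-way propagation = RTT/2 = 0.469 μs.
d = s × t = 200000000 × 4.69e-07 = 93.80 m.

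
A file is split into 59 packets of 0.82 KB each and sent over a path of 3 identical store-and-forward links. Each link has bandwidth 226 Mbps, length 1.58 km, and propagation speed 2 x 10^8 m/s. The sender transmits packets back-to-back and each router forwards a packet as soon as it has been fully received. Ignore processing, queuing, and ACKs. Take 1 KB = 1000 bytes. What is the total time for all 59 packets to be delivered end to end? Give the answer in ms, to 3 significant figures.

1.79 ms

Per-hop transmission t_tx = L/R = 6560/226000000 = 0.0290265 ms.
Per-hop propagation t_prop = 1580/200000000 = 0.0079 ms.
Pipeline fill: first packet needs 3·t_tx to clear all hops; remaining 58 packets each add one t_tx.
Total = (3+59-1)·t_tx + 3·t_prop = 61·0.0290265 + 3·0.0079 = 1.79 ms.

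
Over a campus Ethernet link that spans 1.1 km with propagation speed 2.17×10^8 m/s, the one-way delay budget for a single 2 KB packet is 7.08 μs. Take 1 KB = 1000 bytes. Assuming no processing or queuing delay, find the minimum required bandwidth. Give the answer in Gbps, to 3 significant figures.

7.96 Gbps

L = 16000 bits.
Propagation delay = 1100 / 217000000 = 5.06912 μs.
Transmission budget = 7.08 − 5.06912 = 2.01088 μs.
R ≥ L / t_tx = 16000 bits / 2.01088e-06 s = 7.96 Gbps.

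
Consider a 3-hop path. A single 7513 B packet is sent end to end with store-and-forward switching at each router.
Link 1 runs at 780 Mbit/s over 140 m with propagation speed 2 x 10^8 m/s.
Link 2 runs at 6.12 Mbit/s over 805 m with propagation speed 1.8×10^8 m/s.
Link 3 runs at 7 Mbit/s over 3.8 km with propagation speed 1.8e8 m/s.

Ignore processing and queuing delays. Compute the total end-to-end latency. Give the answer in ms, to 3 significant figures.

L = 7513 × 8 = 60104 bits.
Transmission delays (L/R per hop): 0.0770564, 9.82092, 8.58629 ms; sum = 18.4843 ms.
Propagation delays (d/s per hop): 0.0007, 0.00447222, 0.0211111 ms; sum = 0.0262833 ms.
End-to-end = 18.5 ms.

18.5 ms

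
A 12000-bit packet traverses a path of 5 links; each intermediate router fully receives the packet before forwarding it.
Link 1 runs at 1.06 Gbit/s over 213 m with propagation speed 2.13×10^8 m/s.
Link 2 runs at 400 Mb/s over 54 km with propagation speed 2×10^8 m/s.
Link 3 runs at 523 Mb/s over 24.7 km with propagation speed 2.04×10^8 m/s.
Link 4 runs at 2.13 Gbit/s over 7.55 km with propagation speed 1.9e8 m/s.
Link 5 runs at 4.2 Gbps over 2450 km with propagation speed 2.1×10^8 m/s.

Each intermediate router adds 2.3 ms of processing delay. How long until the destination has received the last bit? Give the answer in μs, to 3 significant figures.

21400 μs

Transmission delays (L/R per hop): 11.3208, 30, 22.9446, 5.6338, 2.85714 μs; sum = 72.7563 μs.
Propagation delays (d/s per hop): 1, 270, 121.078, 39.7368, 11666.7 μs; sum = 12098.5 μs.
Processing at 4 router(s): 4 × 2.3 ms = 9200 μs.
End-to-end = 21400 μs.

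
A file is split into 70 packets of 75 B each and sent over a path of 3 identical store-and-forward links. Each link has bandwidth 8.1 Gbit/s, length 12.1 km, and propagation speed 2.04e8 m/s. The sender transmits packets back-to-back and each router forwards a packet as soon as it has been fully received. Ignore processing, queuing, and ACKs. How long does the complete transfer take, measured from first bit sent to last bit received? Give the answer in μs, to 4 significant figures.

Per-hop transmission t_tx = L/R = 600/8100000000 = 0.0740741 μs.
Per-hop propagation t_prop = 12100/204000000 = 59.3137 μs.
Pipeline fill: first packet needs 3·t_tx to clear all hops; remaining 69 packets each add one t_tx.
Total = (3+70-1)·t_tx + 3·t_prop = 72·0.0740741 + 3·59.3137 = 183.3 μs.

183.3 μs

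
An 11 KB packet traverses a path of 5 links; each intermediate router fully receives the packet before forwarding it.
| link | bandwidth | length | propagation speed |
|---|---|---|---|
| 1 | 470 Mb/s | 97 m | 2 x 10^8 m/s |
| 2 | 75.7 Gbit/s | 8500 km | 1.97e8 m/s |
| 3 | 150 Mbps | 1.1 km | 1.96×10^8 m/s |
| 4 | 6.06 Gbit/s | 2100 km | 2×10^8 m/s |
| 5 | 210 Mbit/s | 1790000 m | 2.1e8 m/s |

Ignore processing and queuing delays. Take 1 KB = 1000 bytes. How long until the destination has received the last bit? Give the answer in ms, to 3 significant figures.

L = 88000 bits.
Transmission delays (L/R per hop): 0.187234, 0.00116248, 0.586667, 0.0145215, 0.419048 ms; sum = 1.20863 ms.
Propagation delays (d/s per hop): 0.000485, 43.1472, 0.00561224, 10.5, 8.52381 ms; sum = 62.1771 ms.
End-to-end = 63.4 ms.

63.4 ms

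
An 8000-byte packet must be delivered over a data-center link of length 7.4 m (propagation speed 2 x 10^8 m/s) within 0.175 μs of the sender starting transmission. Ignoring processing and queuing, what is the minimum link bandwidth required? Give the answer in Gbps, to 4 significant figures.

L = 64000 bits.
Propagation delay = 7.4 / 200000000 = 0.037 μs.
Transmission budget = 0.175 − 0.037 = 0.138 μs.
R ≥ L / t_tx = 64000 bits / 1.38e-07 s = 463.8 Gbps.

463.8 Gbps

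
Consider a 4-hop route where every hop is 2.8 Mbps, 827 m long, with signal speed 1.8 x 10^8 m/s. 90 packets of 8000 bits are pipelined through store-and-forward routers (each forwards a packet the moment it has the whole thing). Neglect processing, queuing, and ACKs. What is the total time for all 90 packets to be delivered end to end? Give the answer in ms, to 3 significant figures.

Per-hop transmission t_tx = L/R = 8000/2800000 = 2.85714 ms.
Per-hop propagation t_prop = 827/180000000 = 0.00459444 ms.
Pipeline fill: first packet needs 4·t_tx to clear all hops; remaining 89 packets each add one t_tx.
Total = (4+90-1)·t_tx + 4·t_prop = 93·2.85714 + 4·0.00459444 = 266 ms.

266 ms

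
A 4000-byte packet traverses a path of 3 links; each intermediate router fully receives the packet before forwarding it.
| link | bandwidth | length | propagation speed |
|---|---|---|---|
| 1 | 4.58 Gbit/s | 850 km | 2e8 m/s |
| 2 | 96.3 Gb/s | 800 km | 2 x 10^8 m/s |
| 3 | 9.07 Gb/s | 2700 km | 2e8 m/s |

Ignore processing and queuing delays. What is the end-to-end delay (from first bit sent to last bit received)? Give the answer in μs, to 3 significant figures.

L = 4000 × 8 = 32000 bits.
Transmission delays (L/R per hop): 6.9869, 0.332295, 3.52811 μs; sum = 10.8473 μs.
Propagation delays (d/s per hop): 4250, 4000, 13500 μs; sum = 21750 μs.
End-to-end = 21800 μs.

21800 μs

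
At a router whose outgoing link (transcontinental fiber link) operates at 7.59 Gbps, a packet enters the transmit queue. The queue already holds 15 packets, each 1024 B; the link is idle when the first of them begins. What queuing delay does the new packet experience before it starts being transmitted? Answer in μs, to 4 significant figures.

Each queued packet: L/R = 8192/7590000000 = 1.07931 μs.
15 queued → 16.1897 μs.
Queuing delay = 16.19 μs.

16.19 μs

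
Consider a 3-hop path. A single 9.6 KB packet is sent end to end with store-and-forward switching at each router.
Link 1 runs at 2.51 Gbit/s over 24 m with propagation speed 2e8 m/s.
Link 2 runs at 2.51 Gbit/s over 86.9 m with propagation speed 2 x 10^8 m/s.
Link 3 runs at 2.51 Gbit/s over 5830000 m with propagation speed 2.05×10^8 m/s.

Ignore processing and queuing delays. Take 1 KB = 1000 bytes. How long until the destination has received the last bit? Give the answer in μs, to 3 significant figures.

L = 76800 bits.
Transmission delay per hop = L/R = 76800/2510000000 = 30.5976 μs; 3 hops → 91.7928 μs.
Propagation delays (d/s per hop): 0.12, 0.4345, 28439 μs; sum = 28439.6 μs.
End-to-end = 28500 μs.

28500 μs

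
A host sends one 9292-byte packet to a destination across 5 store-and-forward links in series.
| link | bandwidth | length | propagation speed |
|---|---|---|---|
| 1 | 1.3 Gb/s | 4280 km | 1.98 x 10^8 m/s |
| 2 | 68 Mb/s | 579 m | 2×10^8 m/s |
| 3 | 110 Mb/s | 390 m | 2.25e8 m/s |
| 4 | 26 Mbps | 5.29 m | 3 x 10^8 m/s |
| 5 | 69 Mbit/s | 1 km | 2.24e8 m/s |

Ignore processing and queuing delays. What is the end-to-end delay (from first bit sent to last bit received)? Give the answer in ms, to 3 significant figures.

27.4 ms

L = 9292 × 8 = 74336 bits.
Transmission delays (L/R per hop): 0.0571815, 1.09318, 0.675782, 2.85908, 1.07733 ms; sum = 5.76255 ms.
Propagation delays (d/s per hop): 21.6162, 0.002895, 0.00173333, 1.76333e-05, 0.00446429 ms; sum = 21.6253 ms.
End-to-end = 27.4 ms.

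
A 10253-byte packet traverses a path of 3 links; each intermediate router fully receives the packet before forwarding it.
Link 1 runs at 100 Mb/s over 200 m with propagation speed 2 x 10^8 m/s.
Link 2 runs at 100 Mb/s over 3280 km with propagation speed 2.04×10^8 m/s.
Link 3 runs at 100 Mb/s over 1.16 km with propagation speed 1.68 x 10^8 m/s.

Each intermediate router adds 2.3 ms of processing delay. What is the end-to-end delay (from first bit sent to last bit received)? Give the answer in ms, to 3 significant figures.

L = 10253 × 8 = 82024 bits.
Transmission delay per hop = L/R = 82024/100000000 = 0.82024 ms; 3 hops → 2.46072 ms.
Propagation delays (d/s per hop): 0.001, 16.0784, 0.00690476 ms; sum = 16.0863 ms.
Processing at 2 router(s): 2 × 2.3 ms = 4.6 ms.
End-to-end = 23.1 ms.

23.1 ms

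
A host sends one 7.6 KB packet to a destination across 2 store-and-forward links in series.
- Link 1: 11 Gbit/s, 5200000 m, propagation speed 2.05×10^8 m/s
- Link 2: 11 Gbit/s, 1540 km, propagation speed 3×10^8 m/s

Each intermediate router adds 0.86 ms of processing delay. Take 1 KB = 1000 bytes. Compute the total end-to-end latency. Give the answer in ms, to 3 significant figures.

L = 60800 bits.
Transmission delay per hop = L/R = 60800/11000000000 = 0.00552727 ms; 2 hops → 0.0110545 ms.
Propagation delays (d/s per hop): 25.3659, 5.13333 ms; sum = 30.4992 ms.
Processing at 1 router(s): 1 × 0.86 ms = 0.86 ms.
End-to-end = 31.4 ms.

31.4 ms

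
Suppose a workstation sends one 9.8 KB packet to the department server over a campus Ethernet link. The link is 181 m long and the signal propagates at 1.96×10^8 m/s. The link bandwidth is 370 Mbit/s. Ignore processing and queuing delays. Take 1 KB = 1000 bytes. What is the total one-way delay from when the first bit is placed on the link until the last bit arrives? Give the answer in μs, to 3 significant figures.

L = 78400 bits.
Transmission delay = L/R = 78400 / 370000000 = 211.892 μs.
Propagation delay = d/s = 181 m / 196000000 m/s = 0.923469 μs.
Total = 213 μs.

213 μs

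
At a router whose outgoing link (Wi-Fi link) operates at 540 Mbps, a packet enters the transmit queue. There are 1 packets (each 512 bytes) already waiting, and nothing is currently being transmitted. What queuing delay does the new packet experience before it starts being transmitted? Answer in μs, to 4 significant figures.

Each queued packet: L/R = 4096/540000000 = 7.58519 μs.
1 queued → 7.58519 μs.
Queuing delay = 7.585 μs.

7.585 μs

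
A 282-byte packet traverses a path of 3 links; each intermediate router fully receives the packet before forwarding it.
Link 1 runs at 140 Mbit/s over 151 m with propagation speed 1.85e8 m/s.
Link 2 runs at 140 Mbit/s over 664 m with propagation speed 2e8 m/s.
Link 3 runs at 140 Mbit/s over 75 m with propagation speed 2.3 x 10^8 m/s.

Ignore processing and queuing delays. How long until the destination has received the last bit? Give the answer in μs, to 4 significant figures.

L = 282 × 8 = 2256 bits.
Transmission delay per hop = L/R = 2256/140000000 = 16.1143 μs; 3 hops → 48.3429 μs.
Propagation delays (d/s per hop): 0.816216, 3.32, 0.326087 μs; sum = 4.4623 μs.
End-to-end = 52.81 μs.

52.81 μs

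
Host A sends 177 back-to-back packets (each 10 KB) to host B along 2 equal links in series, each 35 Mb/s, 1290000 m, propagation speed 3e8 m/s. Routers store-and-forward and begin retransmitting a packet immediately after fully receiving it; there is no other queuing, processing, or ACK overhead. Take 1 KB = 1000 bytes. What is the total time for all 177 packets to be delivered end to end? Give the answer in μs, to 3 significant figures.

415000 μs

Per-hop transmission t_tx = L/R = 80000/35000000 = 2285.71 μs.
Per-hop propagation t_prop = 1290000/300000000 = 4300 μs.
Pipeline fill: first packet needs 2·t_tx to clear all hops; remaining 176 packets each add one t_tx.
Total = (2+177-1)·t_tx + 2·t_prop = 178·2285.71 + 2·4300 = 415000 μs.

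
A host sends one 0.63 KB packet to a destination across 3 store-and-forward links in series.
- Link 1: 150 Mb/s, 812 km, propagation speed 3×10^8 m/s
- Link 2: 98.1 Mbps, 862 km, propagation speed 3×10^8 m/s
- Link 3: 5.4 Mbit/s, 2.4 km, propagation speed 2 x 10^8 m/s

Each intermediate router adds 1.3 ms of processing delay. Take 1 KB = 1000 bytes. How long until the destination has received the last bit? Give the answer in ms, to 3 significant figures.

L = 5040 bits.
Transmission delays (L/R per hop): 0.0336, 0.0513761, 0.933333 ms; sum = 1.01831 ms.
Propagation delays (d/s per hop): 2.70667, 2.87333, 0.012 ms; sum = 5.592 ms.
Processing at 2 router(s): 2 × 1.3 ms = 2.6 ms.
End-to-end = 9.21 ms.

9.21 ms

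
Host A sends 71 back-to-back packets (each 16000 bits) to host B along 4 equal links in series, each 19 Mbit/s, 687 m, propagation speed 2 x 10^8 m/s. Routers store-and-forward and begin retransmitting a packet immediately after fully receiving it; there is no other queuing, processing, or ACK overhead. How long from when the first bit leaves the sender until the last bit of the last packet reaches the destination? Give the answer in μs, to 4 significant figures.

Per-hop transmission t_tx = L/R = 16000/19000000 = 842.105 μs.
Per-hop propagation t_prop = 687/200000000 = 3.435 μs.
Pipeline fill: first packet needs 4·t_tx to clear all hops; remaining 70 packets each add one t_tx.
Total = (4+71-1)·t_tx + 4·t_prop = 74·842.105 + 4·3.435 = 62330 μs.

62330 μs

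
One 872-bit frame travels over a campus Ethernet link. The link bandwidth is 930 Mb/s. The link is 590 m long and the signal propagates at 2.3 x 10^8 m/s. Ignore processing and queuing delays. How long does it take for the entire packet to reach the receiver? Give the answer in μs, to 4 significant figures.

3.503 μs

Transmission delay = L/R = 872 / 930000000 = 0.937634 μs.
Propagation delay = d/s = 590 m / 2.3e+08 m/s = 2.56522 μs.
Total = 3.503 μs.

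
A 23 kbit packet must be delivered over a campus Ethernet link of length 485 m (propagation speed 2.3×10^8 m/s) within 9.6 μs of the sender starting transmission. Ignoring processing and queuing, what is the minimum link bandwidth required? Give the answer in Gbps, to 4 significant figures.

3.070 Gbps

Propagation delay = 485 / 2.3e+08 = 2.1087 μs.
Transmission budget = 9.6 − 2.1087 = 7.4913 μs.
R ≥ L / t_tx = 23000 bits / 7.4913e-06 s = 3.070 Gbps.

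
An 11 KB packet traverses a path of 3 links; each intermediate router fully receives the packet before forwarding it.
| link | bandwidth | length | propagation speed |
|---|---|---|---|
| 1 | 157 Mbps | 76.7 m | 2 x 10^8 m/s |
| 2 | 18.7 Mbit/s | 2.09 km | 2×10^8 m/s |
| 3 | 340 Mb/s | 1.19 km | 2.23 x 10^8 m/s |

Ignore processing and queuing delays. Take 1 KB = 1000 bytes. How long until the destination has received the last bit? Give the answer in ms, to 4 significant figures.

L = 88000 bits.
Transmission delays (L/R per hop): 0.56051, 4.70588, 0.258824 ms; sum = 5.52522 ms.
Propagation delays (d/s per hop): 0.0003835, 0.01045, 0.00533632 ms; sum = 0.0161698 ms.
End-to-end = 5.541 ms.

5.541 ms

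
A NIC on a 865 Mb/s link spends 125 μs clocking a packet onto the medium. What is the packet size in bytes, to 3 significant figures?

L = R × t_tx = 865000000 b/s × 0.000125 s = 108125 bits.
In bytes: 108125 / 8 = 13500 bytes.

13500 bytes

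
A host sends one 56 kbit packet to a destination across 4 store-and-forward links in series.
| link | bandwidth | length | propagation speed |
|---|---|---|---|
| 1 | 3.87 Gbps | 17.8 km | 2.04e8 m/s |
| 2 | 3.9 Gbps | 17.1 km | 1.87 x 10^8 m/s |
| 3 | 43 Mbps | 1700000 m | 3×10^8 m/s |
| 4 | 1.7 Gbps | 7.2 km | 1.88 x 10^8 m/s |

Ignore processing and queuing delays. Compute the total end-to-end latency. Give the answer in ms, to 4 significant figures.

L = 56000 bits.
Transmission delays (L/R per hop): 0.0144703, 0.014359, 1.30233, 0.0329412 ms; sum = 1.3641 ms.
Propagation delays (d/s per hop): 0.0872549, 0.0914439, 5.66667, 0.0382979 ms; sum = 5.88366 ms.
End-to-end = 7.248 ms.

7.248 ms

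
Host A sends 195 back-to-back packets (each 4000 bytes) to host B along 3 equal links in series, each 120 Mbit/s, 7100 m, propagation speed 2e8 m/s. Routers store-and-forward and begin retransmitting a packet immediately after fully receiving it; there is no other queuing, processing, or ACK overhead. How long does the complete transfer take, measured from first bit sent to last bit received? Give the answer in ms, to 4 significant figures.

Per-hop transmission t_tx = L/R = 32000/120000000 = 0.266667 ms.
Per-hop propagation t_prop = 7100/200000000 = 0.0355 ms.
Pipeline fill: first packet needs 3·t_tx to clear all hops; remaining 194 packets each add one t_tx.
Total = (3+195-1)·t_tx + 3·t_prop = 197·0.266667 + 3·0.0355 = 52.64 ms.

52.64 ms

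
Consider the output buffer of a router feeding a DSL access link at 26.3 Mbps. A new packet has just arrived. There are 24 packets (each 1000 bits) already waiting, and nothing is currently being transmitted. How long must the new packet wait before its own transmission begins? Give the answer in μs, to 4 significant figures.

Each queued packet: L/R = 1000/26300000 = 38.0228 μs.
24 queued → 912.548 μs.
Queuing delay = 912.5 μs.

912.5 μs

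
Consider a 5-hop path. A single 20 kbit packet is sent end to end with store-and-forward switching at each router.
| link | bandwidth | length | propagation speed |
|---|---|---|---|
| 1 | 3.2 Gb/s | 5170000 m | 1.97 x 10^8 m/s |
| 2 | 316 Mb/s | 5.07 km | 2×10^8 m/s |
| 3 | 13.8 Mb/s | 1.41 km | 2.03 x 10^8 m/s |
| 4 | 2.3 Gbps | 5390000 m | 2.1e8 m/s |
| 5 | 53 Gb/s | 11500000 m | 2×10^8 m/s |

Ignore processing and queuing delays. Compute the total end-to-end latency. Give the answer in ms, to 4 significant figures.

111.0 ms

L = 20000 bits.
Transmission delays (L/R per hop): 0.00625, 0.0632911, 1.44928, 0.00869565, 0.000377358 ms; sum = 1.52789 ms.
Propagation delays (d/s per hop): 26.2437, 0.02535, 0.00694581, 25.6667, 57.5 ms; sum = 109.443 ms.
End-to-end = 111.0 ms.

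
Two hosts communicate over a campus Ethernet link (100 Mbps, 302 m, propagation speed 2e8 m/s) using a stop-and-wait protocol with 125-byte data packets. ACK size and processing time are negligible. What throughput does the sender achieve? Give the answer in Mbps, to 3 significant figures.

76.8 Mbps

t_tx = L/R = 1000/100000000 = 1e-05 s.
t_prop = 302/200000000 = 1.51e-06 s; RTT = 3.02e-06 s.
Cycle = t_tx + RTT = 1.302e-05 s.
Throughput = L / cycle = 1000 / 1.302e-05 = 76.8 Mbps.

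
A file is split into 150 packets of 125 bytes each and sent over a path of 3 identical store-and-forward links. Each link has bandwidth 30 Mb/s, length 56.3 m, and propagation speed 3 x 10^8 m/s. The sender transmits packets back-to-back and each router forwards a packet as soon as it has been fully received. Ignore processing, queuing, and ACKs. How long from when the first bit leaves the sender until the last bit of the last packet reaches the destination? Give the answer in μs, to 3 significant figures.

Per-hop transmission t_tx = L/R = 1000/30000000 = 33.3333 μs.
Per-hop propagation t_prop = 56.3/300000000 = 0.187667 μs.
Pipeline fill: first packet needs 3·t_tx to clear all hops; remaining 149 packets each add one t_tx.
Total = (3+150-1)·t_tx + 3·t_prop = 152·33.3333 + 3·0.187667 = 5070 μs.

5070 μs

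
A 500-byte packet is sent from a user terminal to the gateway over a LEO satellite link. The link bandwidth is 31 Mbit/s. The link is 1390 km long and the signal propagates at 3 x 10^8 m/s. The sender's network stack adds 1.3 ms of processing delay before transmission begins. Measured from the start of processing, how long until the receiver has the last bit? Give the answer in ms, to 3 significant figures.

L = 500 × 8 = 4000 bits.
Transmission delay = L/R = 4000 / 31000000 = 0.129032 ms.
Propagation delay = d/s = 1390000 m / 300000000 m/s = 4.63333 ms.
Plus processing delay 1.3 ms = 1.3 ms.
Total = 6.06 ms.

6.06 ms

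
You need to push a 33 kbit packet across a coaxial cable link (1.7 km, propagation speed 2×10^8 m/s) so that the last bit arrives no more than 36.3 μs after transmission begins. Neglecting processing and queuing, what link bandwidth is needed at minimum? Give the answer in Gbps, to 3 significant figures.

1.19 Gbps

Propagation delay = 1700 / 200000000 = 8.5 μs.
Transmission budget = 36.3 − 8.5 = 27.8 μs.
R ≥ L / t_tx = 33000 bits / 2.78e-05 s = 1.19 Gbps.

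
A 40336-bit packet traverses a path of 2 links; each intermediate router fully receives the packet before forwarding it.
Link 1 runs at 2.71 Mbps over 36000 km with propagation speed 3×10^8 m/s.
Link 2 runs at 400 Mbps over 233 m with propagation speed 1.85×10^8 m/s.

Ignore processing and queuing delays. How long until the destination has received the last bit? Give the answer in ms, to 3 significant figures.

135 ms

Transmission delays (L/R per hop): 14.8841, 0.10084 ms; sum = 14.985 ms.
Propagation delays (d/s per hop): 120, 0.00125946 ms; sum = 120.001 ms.
End-to-end = 135 ms.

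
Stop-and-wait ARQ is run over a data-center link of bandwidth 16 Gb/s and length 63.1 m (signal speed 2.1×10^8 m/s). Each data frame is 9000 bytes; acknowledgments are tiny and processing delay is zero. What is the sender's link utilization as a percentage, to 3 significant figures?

88.2 %

t_tx = L/R = 72000/16000000000 = 4.5e-06 s.
t_prop = 63.1/210000000 = 3.00476e-07 s; RTT = 6.00952e-07 s.
Cycle = t_tx + RTT = 5.10095e-06 s.
Utilization = t_tx / cycle = 4.5e-06/5.10095e-06 = 88.2 %.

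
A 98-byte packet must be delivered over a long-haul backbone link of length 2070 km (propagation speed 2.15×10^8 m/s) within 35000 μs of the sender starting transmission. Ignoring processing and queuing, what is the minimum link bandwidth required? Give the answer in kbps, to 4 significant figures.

L = 784 bits.
Propagation delay = 2070000 / 215000000 = 9627.91 μs.
Transmission budget = 35000 − 9627.91 = 25372.1 μs.
R ≥ L / t_tx = 784 bits / 0.0253721 s = 30.90 kbps.

30.90 kbps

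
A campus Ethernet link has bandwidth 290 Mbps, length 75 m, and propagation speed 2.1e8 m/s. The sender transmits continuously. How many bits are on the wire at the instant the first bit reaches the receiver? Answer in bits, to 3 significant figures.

104 bits

Propagation delay = 75 / 210000000 = 3.57143e-07 s.
BDP = R × t_prop = 290000000 × 3.57143e-07 = 103.571 bits.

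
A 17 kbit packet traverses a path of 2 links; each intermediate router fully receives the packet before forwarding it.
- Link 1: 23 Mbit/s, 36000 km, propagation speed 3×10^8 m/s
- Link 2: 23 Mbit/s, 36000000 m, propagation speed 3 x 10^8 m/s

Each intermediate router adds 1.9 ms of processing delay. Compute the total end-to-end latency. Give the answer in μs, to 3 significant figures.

243000 μs

L = 17000 bits.
Transmission delay per hop = L/R = 17000/23000000 = 739.13 μs; 2 hops → 1478.26 μs.
Propagation delays (d/s per hop): 120000, 120000 μs; sum = 240000 μs.
Processing at 1 router(s): 1 × 1.9 ms = 1900 μs.
End-to-end = 243000 μs.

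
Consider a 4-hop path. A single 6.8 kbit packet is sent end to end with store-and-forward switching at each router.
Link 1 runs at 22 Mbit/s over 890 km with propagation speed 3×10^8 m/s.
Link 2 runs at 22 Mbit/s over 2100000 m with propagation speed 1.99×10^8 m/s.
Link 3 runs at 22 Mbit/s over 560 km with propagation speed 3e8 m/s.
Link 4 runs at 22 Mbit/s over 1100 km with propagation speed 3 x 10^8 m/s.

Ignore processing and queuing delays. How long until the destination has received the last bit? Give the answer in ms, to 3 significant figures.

20.3 ms

L = 6800 bits.
Transmission delay per hop = L/R = 6800/22000000 = 0.309091 ms; 4 hops → 1.23636 ms.
Propagation delays (d/s per hop): 2.96667, 10.5528, 1.86667, 3.66667 ms; sum = 19.0528 ms.
End-to-end = 20.3 ms.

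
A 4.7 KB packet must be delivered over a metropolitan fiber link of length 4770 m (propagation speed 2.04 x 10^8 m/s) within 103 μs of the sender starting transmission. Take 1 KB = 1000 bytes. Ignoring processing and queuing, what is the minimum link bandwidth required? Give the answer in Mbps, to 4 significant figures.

L = 37600 bits.
Propagation delay = 4770 / 204000000 = 23.3824 μs.
Transmission budget = 103 − 23.3824 = 79.6176 μs.
R ≥ L / t_tx = 37600 bits / 7.96176e-05 s = 472.3 Mbps.

472.3 Mbps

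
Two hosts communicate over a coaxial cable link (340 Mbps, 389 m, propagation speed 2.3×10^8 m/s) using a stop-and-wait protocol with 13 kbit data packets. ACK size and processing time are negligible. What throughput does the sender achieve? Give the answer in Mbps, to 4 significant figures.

t_tx = L/R = 13000/340000000 = 3.82353e-05 s.
t_prop = 389/2.3e+08 = 1.6913e-06 s; RTT = 3.38261e-06 s.
Cycle = t_tx + RTT = 4.16179e-05 s.
Throughput = L / cycle = 13000 / 4.16179e-05 = 312.4 Mbps.

312.4 Mbps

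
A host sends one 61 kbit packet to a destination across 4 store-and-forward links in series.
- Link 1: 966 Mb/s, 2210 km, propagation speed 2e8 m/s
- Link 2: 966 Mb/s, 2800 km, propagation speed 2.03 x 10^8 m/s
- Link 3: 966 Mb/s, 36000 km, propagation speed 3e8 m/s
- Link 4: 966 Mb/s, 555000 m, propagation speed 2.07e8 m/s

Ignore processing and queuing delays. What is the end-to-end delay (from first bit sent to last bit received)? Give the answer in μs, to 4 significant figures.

147800 μs

L = 61000 bits.
Transmission delay per hop = L/R = 61000/966000000 = 63.147 μs; 4 hops → 252.588 μs.
Propagation delays (d/s per hop): 11050, 13793.1, 120000, 2681.16 μs; sum = 147524 μs.
End-to-end = 147800 μs.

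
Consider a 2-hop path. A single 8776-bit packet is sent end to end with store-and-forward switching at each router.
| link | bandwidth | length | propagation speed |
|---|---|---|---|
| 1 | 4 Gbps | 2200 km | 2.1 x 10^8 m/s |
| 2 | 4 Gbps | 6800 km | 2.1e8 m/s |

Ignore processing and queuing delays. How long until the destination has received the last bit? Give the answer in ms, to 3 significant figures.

42.9 ms

Transmission delay per hop = L/R = 8776/4000000000 = 0.002194 ms; 2 hops → 0.004388 ms.
Propagation delays (d/s per hop): 10.4762, 32.381 ms; sum = 42.8571 ms.
End-to-end = 42.9 ms.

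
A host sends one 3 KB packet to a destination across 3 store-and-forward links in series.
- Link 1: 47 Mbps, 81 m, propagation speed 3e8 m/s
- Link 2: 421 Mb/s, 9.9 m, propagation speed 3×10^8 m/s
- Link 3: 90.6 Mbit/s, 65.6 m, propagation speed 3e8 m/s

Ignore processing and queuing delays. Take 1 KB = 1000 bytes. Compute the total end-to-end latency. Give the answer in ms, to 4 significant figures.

L = 24000 bits.
Transmission delays (L/R per hop): 0.510638, 0.0570071, 0.264901 ms; sum = 0.832546 ms.
Propagation delays (d/s per hop): 0.00027, 3.3e-05, 0.000218667 ms; sum = 0.000521667 ms.
End-to-end = 0.8331 ms.

0.8331 ms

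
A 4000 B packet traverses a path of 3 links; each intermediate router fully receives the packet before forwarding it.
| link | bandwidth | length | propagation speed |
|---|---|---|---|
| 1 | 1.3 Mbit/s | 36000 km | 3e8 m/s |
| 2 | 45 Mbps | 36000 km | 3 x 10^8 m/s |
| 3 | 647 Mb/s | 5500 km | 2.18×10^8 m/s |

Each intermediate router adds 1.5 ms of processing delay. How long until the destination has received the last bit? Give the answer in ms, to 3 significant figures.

294 ms

L = 4000 × 8 = 32000 bits.
Transmission delays (L/R per hop): 24.6154, 0.711111, 0.049459 ms; sum = 25.376 ms.
Propagation delays (d/s per hop): 120, 120, 25.2294 ms; sum = 265.229 ms.
Processing at 2 router(s): 2 × 1.5 ms = 3 ms.
End-to-end = 294 ms.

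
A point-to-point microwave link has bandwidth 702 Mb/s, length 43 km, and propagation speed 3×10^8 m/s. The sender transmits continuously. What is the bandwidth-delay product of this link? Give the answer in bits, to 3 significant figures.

101000 bits

Propagation delay = 43000 / 300000000 = 0.000143333 s.
BDP = R × t_prop = 702000000 × 0.000143333 = 100620 bits.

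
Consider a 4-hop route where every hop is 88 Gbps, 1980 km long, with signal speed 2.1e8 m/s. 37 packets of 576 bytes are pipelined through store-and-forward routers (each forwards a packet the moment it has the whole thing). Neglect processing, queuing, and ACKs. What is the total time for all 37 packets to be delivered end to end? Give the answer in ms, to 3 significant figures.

Per-hop transmission t_tx = L/R = 4608/88000000000 = 5.23636e-05 ms.
Per-hop propagation t_prop = 1980000/210000000 = 9.42857 ms.
Pipeline fill: first packet needs 4·t_tx to clear all hops; remaining 36 packets each add one t_tx.
Total = (4+37-1)·t_tx + 4·t_prop = 40·5.23636e-05 + 4·9.42857 = 37.7 ms.

37.7 ms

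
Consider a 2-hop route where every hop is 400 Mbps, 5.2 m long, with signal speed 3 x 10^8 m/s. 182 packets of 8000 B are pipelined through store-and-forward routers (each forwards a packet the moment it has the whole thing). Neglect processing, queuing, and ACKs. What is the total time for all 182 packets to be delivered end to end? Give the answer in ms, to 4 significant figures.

29.28 ms

Per-hop transmission t_tx = L/R = 64000/400000000 = 0.16 ms.
Per-hop propagation t_prop = 5.2/300000000 = 1.73333e-05 ms.
Pipeline fill: first packet needs 2·t_tx to clear all hops; remaining 181 packets each add one t_tx.
Total = (2+182-1)·t_tx + 2·t_prop = 183·0.16 + 2·1.73333e-05 = 29.28 ms.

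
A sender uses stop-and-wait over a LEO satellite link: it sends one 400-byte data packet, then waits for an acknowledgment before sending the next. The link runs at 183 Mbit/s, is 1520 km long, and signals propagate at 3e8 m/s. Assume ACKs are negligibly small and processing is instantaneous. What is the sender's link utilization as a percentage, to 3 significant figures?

0.172 %

t_tx = L/R = 3200/183000000 = 1.74863e-05 s.
t_prop = 1520000/300000000 = 0.00506667 s; RTT = 0.0101333 s.
Cycle = t_tx + RTT = 0.0101508 s.
Utilization = t_tx / cycle = 1.74863e-05/0.0101508 = 0.172 %.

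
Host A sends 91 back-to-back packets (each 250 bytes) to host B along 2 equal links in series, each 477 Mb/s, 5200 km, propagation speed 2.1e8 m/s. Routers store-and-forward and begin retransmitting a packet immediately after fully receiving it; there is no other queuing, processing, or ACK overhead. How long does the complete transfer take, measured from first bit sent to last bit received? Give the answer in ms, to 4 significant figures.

49.91 ms

Per-hop transmission t_tx = L/R = 2000/477000000 = 0.00419287 ms.
Per-hop propagation t_prop = 5200000/210000000 = 24.7619 ms.
Pipeline fill: first packet needs 2·t_tx to clear all hops; remaining 90 packets each add one t_tx.
Total = (2+91-1)·t_tx + 2·t_prop = 92·0.00419287 + 2·24.7619 = 49.91 ms.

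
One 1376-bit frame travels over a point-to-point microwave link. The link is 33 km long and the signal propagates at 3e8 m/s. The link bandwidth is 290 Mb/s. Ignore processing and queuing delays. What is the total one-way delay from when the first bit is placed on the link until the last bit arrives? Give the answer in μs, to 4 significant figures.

Transmission delay = L/R = 1376 / 290000000 = 4.74483 μs.
Propagation delay = d/s = 33000 m / 300000000 m/s = 110 μs.
Total = 114.7 μs.

114.7 μs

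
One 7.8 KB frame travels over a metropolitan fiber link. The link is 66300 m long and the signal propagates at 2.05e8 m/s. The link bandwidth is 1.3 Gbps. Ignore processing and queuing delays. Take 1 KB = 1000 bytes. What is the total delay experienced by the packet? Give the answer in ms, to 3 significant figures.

0.371 ms

L = 62400 bits.
Transmission delay = L/R = 62400 / 1300000000 = 0.048 ms.
Propagation delay = d/s = 66300 m / 2.05e+08 m/s = 0.323415 ms.
Total = 0.371 ms.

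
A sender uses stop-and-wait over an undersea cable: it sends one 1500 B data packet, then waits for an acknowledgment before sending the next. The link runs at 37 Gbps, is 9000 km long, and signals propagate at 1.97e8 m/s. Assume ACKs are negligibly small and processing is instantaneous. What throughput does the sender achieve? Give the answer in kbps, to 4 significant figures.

t_tx = L/R = 12000/37000000000 = 3.24324e-07 s.
t_prop = 9000000/197000000 = 0.0456853 s; RTT = 0.0913706 s.
Cycle = t_tx + RTT = 0.0913709 s.
Throughput = L / cycle = 12000 / 0.0913709 = 131.3 kbps.

131.3 kbps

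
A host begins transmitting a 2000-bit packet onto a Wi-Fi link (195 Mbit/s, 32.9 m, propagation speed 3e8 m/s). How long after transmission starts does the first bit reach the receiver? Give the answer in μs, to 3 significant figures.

First bit experiences only propagation delay: d/s = 32.9/300000000 = 0.110 μs.

0.110 μs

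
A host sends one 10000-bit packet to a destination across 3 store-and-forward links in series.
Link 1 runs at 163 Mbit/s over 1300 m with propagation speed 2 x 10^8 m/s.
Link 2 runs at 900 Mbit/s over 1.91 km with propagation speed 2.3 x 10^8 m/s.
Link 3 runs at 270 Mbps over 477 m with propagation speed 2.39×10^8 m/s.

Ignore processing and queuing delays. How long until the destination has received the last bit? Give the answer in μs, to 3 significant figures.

Transmission delays (L/R per hop): 61.3497, 11.1111, 37.037 μs; sum = 109.498 μs.
Propagation delays (d/s per hop): 6.5, 8.30435, 1.99582 μs; sum = 16.8002 μs.
End-to-end = 126 μs.

126 μs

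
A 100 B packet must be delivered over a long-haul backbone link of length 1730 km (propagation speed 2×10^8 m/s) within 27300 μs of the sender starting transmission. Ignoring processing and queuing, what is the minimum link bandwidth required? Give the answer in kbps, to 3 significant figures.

L = 800 bits.
Propagation delay = 1730000 / 200000000 = 8650 μs.
Transmission budget = 27300 − 8650 = 18650 μs.
R ≥ L / t_tx = 800 bits / 0.01865 s = 42.9 kbps.

42.9 kbps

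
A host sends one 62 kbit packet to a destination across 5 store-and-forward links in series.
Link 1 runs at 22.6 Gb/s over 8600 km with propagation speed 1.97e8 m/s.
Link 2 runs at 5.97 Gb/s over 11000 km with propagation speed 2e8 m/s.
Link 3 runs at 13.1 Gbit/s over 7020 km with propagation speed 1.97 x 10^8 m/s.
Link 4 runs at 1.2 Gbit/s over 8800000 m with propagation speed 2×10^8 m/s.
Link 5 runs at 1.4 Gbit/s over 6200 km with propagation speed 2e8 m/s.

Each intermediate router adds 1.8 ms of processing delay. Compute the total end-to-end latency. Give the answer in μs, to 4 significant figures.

L = 62000 bits.
Transmission delays (L/R per hop): 2.74336, 10.3853, 4.73282, 51.6667, 44.2857 μs; sum = 113.814 μs.
Propagation delays (d/s per hop): 43654.8, 55000, 35634.5, 44000, 31000 μs; sum = 209289 μs.
Processing at 4 router(s): 4 × 1.8 ms = 7200 μs.
End-to-end = 216600 μs.

216600 μs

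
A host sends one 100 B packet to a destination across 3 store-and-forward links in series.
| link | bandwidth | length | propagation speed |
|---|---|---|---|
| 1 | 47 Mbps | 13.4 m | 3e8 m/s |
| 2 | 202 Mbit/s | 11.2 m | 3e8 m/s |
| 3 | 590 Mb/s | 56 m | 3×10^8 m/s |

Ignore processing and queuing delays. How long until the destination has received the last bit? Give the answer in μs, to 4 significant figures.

L = 100 × 8 = 800 bits.
Transmission delays (L/R per hop): 17.0213, 3.9604, 1.35593 μs; sum = 22.3376 μs.
Propagation delays (d/s per hop): 0.0446667, 0.0373333, 0.186667 μs; sum = 0.268667 μs.
End-to-end = 22.61 μs.

22.61 μs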